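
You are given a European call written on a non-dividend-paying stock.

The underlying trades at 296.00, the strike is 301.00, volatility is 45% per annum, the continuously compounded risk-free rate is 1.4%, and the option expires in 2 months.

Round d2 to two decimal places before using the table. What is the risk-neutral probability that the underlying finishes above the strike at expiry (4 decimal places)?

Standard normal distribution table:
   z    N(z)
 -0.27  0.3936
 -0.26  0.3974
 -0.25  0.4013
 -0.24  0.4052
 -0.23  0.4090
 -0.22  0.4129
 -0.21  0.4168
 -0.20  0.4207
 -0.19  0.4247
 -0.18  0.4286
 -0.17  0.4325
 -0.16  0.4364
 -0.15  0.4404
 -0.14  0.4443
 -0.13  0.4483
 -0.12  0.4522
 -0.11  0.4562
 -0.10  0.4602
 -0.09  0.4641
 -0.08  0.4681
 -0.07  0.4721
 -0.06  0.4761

0.4325

σ√T = 0.45·√0.1667 = 0.1837
d₁ = [ln(296/301) + (0.014 + 0.45²/2)·0.1667] / 0.1837 = [-0.0168 + 0.0192] / 0.1837 = 0.0134 ≈ 0.01
d₂ = d₁ − σ√T = 0.0134 − 0.1837 = -0.1703 ≈ -0.17
Risk-neutral Pr[S_T > K] = N(d₂) = N(-0.17) = 0.4325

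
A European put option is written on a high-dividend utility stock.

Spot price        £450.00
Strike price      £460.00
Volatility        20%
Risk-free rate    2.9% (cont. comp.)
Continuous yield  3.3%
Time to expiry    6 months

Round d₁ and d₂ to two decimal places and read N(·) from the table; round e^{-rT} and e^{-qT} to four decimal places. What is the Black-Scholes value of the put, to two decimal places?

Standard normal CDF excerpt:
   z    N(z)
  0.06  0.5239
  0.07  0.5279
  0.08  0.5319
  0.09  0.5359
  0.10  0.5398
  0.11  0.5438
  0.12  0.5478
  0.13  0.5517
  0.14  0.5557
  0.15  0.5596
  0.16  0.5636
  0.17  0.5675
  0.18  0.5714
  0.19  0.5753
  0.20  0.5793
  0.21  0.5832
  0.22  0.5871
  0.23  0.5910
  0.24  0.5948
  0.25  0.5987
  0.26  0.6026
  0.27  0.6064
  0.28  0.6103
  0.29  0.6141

σ√T = 0.2·√0.5 = 0.1414
ln(S/K) + (r − q + σ²/2)T = ln(450/460) + (0.029 − 0.033 + 0.2²/2)·0.5 = -0.0220 + 0.0080 = -0.0140
d₁ = -0.0140 / 0.1414 = -0.0988 which rounds to -0.10
d₂ = d₁ − σ√T = -0.0988 − 0.1414 = -0.2403 which rounds to -0.24
e^(−qT) = e^(−0.033·0.5) = 0.9836;  e^(−rT) = e^(−0.029·0.5) = 0.9856
P = 460·0.9856·N(0.24) − 450·0.9836·N(0.10) = 460·0.9856·0.5948 − 450·0.9836·0.5398 = 269.6680 − 238.9263 = 30.7418

£30.74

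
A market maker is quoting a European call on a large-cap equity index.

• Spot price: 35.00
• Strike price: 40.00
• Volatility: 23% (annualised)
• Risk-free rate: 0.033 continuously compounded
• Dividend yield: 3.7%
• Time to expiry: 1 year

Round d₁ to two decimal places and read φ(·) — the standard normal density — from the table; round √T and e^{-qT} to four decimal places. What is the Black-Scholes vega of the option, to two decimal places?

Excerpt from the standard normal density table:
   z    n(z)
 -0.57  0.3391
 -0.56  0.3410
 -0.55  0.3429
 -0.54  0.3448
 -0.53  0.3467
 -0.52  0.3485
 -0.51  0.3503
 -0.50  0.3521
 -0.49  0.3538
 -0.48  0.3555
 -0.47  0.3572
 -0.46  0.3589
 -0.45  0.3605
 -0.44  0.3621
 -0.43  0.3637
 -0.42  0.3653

11.99

T = 1;  σ√T = 0.2300
d₁ = [ln(35/40) + (0.033 − 0.037 + 0.23²/2)·1] / 0.2300 = [-0.1335 + 0.0225] / 0.2300 = -0.4830 ⇒ -0.48
√T = √1 = 1.0000
φ(d₁) = φ(-0.48) = 0.3555
exp(−qT) = exp(−0.037·1) = 0.9637
vega = S·exp(−qT)·φ(d₁)·√T = 35·0.9637·0.3555·1.0000 = 11.9908
(The put has the same vega.)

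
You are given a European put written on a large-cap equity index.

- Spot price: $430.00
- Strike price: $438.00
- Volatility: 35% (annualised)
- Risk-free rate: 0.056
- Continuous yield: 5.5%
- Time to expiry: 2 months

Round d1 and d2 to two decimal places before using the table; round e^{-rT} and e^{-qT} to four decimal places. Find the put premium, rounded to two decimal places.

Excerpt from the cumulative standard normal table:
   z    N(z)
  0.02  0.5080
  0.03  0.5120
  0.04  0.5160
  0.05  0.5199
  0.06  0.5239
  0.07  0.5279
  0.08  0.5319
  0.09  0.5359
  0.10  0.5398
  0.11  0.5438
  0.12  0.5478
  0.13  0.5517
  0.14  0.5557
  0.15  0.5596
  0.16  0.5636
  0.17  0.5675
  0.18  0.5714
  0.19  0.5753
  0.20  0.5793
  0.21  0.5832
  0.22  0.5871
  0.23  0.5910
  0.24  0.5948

σ√T = 0.35 × 0.4082 = 0.1429
d₁ = [ln(430/438) + (0.056 − 0.055 + ½·0.35²)·0.1667] / (σ√T) = (-0.0184 + 0.0104) / 0.1429 = -0.0564 ⇒ -0.06
d₂ = -0.0564 − 0.1429 = -0.1993 ⇒ -0.20
e^(−qT) = e^(−0.055·0.1667) = 0.9909;  e^(−rT) = e^(−0.056·0.1667) = 0.9907
N(−d₂) = N(0.20) = 0.5793;  N(−d₁) = N(0.06) = 0.5239
P = 438·0.9907·0.5793 − 430·0.9909·0.5239 = 251.3737 − 223.2270 = 28.1467

$28.15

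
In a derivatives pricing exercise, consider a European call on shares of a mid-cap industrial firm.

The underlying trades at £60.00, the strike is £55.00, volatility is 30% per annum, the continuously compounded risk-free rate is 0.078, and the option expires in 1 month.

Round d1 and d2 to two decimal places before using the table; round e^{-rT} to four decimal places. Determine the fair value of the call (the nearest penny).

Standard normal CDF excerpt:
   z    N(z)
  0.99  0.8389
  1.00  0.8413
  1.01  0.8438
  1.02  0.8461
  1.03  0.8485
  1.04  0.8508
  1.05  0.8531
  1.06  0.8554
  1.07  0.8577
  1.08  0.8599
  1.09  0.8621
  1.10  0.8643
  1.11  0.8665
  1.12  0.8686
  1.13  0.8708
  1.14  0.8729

£5.63

σ√T = 0.3 × 0.2887 = 0.0866
ln(S/K) + (r + σ²/2)T = ln(60/55) + (0.078 + 0.3²/2)·0.08333 = 0.0870 + 0.0102 = 0.0973
d₁ = 0.0973 / 0.0866 = 1.1231 ⇒ 1.12
d₂ = d₁ − σ√T = 1.1231 − 0.0866 = 1.0365 ⇒ 1.04
e^(−rT) = e^(−0.078·0.08333) = 0.9935
C = 60·N(1.12) − 55·0.9935·N(1.04) = 60·0.8686 − 55·0.9935·0.8508 = 52.1160 − 46.4898 = 5.6262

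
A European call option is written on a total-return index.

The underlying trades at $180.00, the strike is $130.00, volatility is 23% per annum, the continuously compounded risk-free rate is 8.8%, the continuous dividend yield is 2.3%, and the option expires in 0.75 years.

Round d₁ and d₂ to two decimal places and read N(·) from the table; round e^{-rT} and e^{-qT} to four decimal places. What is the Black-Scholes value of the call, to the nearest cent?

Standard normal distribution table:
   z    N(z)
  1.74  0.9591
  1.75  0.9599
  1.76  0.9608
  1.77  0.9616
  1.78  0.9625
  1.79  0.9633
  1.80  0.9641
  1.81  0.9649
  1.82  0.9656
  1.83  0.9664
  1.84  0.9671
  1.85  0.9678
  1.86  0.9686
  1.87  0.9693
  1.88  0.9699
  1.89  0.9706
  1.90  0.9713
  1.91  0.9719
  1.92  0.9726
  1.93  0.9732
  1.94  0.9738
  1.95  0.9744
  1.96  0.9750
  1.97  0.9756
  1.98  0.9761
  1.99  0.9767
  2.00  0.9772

$55.56

σ√T = 0.23 × 0.8660 = 0.1992
d₁ = [ln(180/130) + (0.088 − 0.023 + ½·0.23²)·0.75] / (σ√T) = (0.3254 + 0.0686) / 0.1992 = 1.9781 which rounds to 1.98
d₂ = 1.9781 − 0.1992 = 1.7789 which rounds to 1.78
e^(−qT) = e^(−0.023·0.75) = 0.9829;  e^(−rT) = e^(−0.088·0.75) = 0.9361
N(d₁) = N(1.98) = 0.9761;  N(d₂) = N(1.78) = 0.9625
C = 180·0.9829·0.9761 − 130·0.9361·0.9625 = 172.6936 − 117.1295 = 55.5641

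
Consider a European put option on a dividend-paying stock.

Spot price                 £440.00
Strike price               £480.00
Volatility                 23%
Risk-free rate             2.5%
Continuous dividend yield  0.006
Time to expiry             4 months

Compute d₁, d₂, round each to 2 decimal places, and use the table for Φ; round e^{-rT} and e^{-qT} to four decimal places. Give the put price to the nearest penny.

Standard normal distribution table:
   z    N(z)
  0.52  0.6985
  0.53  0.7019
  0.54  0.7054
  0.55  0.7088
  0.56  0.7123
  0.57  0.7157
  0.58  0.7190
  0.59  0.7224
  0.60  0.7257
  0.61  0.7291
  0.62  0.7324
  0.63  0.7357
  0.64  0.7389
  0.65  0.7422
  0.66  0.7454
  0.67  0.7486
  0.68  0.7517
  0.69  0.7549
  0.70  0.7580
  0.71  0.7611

£46.59

σ√T = 0.23·√0.3333 = 0.1328
d₁ = [ln(440/480) + (0.025 − 0.006 + 0.23²/2)·0.3333] / 0.1328 = [-0.0870 + 0.0152] / 0.1328 = -0.5412 ≈ -0.54
d₂ = d₁ − σ√T = -0.5412 − 0.1328 = -0.6740 ≈ -0.67
e^(−qT) = e^(−0.006·0.3333) = 0.9980;  e^(−rT) = e^(−0.025·0.3333) = 0.9917
N(−d₂) = N(0.67) = 0.7486;  N(−d₁) = N(0.54) = 0.7054
P = 480·0.9917·0.7486 − 440·0.9980·0.7054 = 356.3456 − 309.7552 = 46.5903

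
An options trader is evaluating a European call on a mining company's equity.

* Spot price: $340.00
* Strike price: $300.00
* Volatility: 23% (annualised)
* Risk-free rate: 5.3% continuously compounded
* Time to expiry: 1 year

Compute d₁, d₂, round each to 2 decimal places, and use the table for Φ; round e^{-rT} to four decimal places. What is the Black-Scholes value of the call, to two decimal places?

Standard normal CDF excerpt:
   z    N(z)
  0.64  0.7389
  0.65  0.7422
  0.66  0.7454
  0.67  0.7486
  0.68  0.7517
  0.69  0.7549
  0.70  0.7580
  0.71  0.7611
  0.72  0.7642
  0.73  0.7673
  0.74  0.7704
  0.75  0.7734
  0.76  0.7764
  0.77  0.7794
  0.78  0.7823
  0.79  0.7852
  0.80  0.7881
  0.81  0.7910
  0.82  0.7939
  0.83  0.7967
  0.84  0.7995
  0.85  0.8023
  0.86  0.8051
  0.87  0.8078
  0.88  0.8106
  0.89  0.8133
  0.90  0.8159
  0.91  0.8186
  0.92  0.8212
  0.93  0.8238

T = 1;  σ√T = 0.2300
ln(S/K) + (r + σ²/2)T = ln(340/300) + (0.053 + 0.23²/2)·1 = 0.1252 + 0.0794 = 0.2046
d₁ = 0.2046 / 0.2300 = 0.8896 which rounds to 0.89
d₂ = d₁ − σ√T = 0.8896 − 0.2300 = 0.6596 which rounds to 0.66
e^(−rT) = e^(−0.053·1) = 0.9484
N(d₁) = N(0.89) = 0.8133;  N(d₂) = N(0.66) = 0.7454
C = 340·0.8133 − 300·0.9484·0.7454 = 276.5220 − 212.0812 = 64.4408

$64.44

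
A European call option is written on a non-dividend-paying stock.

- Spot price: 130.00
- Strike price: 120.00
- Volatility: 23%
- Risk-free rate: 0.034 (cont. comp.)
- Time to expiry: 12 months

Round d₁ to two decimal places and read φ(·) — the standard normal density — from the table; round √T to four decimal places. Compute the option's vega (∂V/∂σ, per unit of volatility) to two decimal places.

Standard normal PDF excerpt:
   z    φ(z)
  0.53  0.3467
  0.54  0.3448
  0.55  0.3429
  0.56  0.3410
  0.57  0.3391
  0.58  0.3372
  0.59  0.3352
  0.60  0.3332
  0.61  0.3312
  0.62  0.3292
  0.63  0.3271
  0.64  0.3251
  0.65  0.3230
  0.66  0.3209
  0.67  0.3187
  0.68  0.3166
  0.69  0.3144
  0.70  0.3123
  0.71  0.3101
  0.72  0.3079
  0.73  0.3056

σ√T = 0.23 × 1.0000 = 0.2300
d₁ = [ln(130/120) + (0.034 + ½·0.23²)·1] / (σ√T) = (0.0800 + 0.0605) / 0.2300 = 0.6108 → 0.61
√T = √1 = 1.0000
φ(d₁) = φ(0.61) = 0.3312
vega = S·φ(d₁)·√T = 130·0.3312·1.0000 = 43.0560
(Call and put vega coincide under Black-Scholes.)

43.06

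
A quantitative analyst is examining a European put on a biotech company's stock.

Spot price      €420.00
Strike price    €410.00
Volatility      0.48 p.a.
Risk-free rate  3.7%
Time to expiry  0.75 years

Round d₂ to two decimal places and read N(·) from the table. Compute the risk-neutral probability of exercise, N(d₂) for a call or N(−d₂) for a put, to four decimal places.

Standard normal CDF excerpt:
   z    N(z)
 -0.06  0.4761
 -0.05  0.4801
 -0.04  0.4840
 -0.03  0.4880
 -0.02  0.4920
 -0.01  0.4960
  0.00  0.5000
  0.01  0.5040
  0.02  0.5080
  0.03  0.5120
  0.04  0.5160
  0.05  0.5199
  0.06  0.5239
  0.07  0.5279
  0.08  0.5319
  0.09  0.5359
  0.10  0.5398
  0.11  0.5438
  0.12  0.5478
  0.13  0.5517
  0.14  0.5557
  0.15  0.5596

σ√T = 0.48·√0.75 = 0.4157
d₁ = [ln(420/410) + (0.037 + ½·0.48²)·0.75] / (σ√T) = (0.0241 + 0.1142) / 0.4157 = 0.3326 which rounds to 0.33
d₂ = 0.3326 − 0.4157 = -0.0831 which rounds to -0.08
Risk-neutral Pr[S_T < K] = N(−d₂) = N(0.08) = 0.5319

0.5319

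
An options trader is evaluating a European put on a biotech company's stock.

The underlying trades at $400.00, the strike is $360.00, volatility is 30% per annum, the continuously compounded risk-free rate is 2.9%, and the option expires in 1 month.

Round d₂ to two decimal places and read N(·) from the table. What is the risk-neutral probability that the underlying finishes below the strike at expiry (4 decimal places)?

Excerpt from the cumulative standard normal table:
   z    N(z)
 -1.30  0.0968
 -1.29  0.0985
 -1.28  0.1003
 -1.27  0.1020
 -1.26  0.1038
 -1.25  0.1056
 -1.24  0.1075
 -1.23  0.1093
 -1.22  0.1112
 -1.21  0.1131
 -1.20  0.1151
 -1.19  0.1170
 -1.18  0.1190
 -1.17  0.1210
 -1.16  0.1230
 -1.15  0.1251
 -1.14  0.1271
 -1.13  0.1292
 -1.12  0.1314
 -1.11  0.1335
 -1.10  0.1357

T = 0.08333;  σ√T = 0.0866
d₁ = [ln(400/360) + (0.029 + 0.3²/2)·0.08333] / 0.0866 = [0.1054 + 0.0062] / 0.0866 = 1.2878 which rounds to 1.29
d₂ = d₁ − σ√T = 1.2878 − 0.0866 = 1.2012 which rounds to 1.20
Pr(exercise) under Q = N(−d₂) = N(-1.20) = 0.1151

0.1151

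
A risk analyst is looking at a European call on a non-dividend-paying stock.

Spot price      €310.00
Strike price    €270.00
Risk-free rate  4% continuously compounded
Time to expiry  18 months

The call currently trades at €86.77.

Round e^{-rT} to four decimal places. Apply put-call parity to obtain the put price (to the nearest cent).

€31.06

exp(−rT) = exp(−0.04·1.5) = 0.9418
Put-call parity: C − P = S − K·e^(−rT) = 310 − 270·0.9418 = 310 − 254.2860 = 55.7140
P = C − (C − P) = 86.77 − (55.7140) = 31.0560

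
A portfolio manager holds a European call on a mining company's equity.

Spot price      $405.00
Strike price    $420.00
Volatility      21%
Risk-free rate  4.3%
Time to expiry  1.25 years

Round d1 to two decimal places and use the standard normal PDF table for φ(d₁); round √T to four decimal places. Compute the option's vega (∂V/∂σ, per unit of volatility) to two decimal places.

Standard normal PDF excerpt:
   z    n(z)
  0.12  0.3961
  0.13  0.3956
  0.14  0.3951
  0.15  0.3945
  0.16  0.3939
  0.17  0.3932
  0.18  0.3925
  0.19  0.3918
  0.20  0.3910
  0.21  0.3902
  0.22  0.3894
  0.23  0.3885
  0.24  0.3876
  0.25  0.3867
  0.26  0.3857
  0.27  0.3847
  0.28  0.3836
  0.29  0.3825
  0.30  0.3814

T = 1.25;  σ√T = 0.2348
d₁ = [ln(405/420) + (0.043 + 0.21²/2)·1.25] / 0.2348 = [-0.0364 + 0.0813] / 0.2348 = 0.1914 ≈ 0.19
√T = √1.25 = 1.1180
φ(d₁) = φ(0.19) = 0.3918
vega = S·φ(d₁)·√T = 405·0.3918·1.1180 = 177.4031
(The put has the same vega.)

177.40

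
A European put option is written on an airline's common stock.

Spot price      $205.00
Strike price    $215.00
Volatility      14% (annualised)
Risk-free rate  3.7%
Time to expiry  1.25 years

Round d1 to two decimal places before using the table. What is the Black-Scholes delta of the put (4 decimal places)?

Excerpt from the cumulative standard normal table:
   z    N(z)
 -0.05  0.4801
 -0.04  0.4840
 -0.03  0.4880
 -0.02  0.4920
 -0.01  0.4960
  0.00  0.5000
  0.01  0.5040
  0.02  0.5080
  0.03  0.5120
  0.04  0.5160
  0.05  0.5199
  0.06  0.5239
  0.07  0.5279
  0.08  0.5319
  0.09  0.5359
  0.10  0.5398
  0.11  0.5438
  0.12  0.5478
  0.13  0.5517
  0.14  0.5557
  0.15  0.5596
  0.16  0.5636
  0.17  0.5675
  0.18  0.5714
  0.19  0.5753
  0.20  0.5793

-0.4721

σ√T = 0.14·√1.25 = 0.1565
ln(S/K) + (r + σ²/2)T = ln(205/215) + (0.037 + 0.14²/2)·1.25 = -0.0476 + 0.0585 = 0.0109
d₁ = 0.0109 / 0.1565 = 0.0695 ⇒ 0.07
N(d₁) = N(0.07) = 0.5279
Δ_put = N(d₁) − 1 = 0.5279 − 1 = -0.4721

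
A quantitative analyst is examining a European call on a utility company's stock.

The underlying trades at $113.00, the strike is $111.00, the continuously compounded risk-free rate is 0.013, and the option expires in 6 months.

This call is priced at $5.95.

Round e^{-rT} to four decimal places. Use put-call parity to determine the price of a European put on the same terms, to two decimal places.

$3.23

e^(−rT) = e^(−0.013·0.5) = 0.9935
Put-call parity: C − P = S − K·e^(−rT) = 113 − 111·0.9935 = 113 − 110.2785 = 2.7215
P = C − (C − P) = 5.95 − (2.7215) = 3.2285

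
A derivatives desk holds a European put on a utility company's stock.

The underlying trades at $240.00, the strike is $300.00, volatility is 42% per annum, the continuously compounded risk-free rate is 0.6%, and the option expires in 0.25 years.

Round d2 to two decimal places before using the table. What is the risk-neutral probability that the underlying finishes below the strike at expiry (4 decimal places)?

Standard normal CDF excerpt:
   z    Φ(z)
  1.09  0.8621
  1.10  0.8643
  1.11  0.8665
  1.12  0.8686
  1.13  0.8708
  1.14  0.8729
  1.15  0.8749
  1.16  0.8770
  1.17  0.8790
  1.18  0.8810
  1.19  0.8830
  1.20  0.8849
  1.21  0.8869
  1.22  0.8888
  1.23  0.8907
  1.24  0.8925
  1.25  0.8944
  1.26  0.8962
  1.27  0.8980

T = 0.25;  σ√T = 0.2100
ln(S/K) + (r + σ²/2)T = ln(240/300) + (0.006 + 0.42²/2)·0.25 = -0.2231 + 0.0235 = -0.1996
d₁ = -0.1996 / 0.2100 = -0.9504 ⇒ -0.95
d₂ = d₁ − σ√T = -0.9504 − 0.2100 = -1.1604 ⇒ -1.16
Pr(exercise) under Q = N(−d₂) = N(1.16) = 0.8770

0.8770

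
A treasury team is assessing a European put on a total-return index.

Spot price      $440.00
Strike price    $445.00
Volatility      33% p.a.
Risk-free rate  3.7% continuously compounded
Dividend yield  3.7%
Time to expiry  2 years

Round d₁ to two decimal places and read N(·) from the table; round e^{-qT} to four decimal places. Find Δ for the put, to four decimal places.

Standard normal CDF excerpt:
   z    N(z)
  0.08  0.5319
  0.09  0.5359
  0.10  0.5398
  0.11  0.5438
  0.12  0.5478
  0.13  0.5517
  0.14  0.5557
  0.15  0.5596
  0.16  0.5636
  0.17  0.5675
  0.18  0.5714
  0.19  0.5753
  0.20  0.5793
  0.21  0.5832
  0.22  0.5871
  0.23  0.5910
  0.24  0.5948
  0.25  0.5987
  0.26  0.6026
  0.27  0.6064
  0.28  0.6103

T = 2;  σ√T = 0.4667
d₁ = [ln(440/445) + (0.037 − 0.037 + ½·0.33²)·2] / (σ√T) = (-0.0113 + 0.1089) / 0.4667 = 0.2091 ≈ 0.21
N(d₁) = N(0.21) = 0.5832
Δ_put = e^(−qT)·(N(d₁) − 1) = 0.9287·(0.5832 − 1) = -0.3871

-0.3871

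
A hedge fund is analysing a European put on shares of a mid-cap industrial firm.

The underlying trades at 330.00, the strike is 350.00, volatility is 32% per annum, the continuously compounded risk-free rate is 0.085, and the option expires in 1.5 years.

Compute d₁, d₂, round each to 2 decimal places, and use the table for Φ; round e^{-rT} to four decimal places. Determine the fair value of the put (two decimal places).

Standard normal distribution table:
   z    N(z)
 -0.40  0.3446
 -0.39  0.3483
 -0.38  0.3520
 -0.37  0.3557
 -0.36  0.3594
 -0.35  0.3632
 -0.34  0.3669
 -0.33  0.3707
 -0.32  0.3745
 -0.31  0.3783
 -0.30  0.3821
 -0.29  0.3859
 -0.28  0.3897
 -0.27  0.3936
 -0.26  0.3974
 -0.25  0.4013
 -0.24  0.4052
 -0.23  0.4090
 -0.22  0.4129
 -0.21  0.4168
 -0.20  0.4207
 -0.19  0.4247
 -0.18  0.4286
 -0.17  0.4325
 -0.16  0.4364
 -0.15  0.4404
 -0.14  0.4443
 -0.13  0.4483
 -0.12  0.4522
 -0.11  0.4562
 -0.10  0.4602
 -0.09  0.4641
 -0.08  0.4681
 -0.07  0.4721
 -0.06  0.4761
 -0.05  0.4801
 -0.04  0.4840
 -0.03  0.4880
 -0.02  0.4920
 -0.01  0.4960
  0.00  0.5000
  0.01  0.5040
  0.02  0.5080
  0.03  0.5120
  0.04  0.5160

39.14

σ√T = 0.32 × 1.2247 = 0.3919
ln(S/K) + (r + σ²/2)T = ln(330/350) + (0.085 + 0.32²/2)·1.5 = -0.0588 + 0.2043 = 0.1455
d₁ = 0.1455 / 0.3919 = 0.3711 ≈ 0.37
d₂ = d₁ − σ√T = 0.3711 − 0.3919 = -0.0208 ≈ -0.02
e^(−rT) = e^(−0.085·1.5) = 0.8803
N(−d₂) = N(0.02) = 0.5080;  N(−d₁) = N(-0.37) = 0.3557
P = 350·0.8803·0.5080 − 330·0.3557 = 156.5173 − 117.3810 = 39.1363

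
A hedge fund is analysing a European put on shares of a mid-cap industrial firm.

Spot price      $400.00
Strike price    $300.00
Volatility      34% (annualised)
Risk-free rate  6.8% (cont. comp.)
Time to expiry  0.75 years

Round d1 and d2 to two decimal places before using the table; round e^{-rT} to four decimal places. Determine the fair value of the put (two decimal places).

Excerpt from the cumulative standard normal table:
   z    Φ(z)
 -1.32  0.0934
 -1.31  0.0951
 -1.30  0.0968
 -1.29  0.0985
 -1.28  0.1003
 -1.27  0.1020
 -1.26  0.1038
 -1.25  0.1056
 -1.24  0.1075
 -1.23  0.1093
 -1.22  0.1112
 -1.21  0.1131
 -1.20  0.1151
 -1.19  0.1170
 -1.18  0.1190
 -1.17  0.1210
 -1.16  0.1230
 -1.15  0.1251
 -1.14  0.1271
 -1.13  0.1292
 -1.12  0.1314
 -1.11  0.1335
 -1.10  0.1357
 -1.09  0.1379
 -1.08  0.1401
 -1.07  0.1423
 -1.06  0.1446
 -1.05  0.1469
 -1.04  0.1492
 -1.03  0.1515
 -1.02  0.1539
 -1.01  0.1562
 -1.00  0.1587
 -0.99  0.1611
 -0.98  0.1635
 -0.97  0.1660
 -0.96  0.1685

σ√T = 0.34·√0.75 = 0.2944
ln(S/K) + (r + σ²/2)T = ln(400/300) + (0.068 + 0.34²/2)·0.75 = 0.2877 + 0.0944 = 0.3820
d₁ = 0.3820 / 0.2944 = 1.2974 ⇒ 1.30
d₂ = d₁ − σ√T = 1.2974 − 0.2944 = 1.0030 ⇒ 1.00
exp(−rT) = exp(−0.068·0.75) = 0.9503
N(−d₂) = N(-1.00) = 0.1587;  N(−d₁) = N(-1.30) = 0.0968
P = 300·0.9503·0.1587 − 400·0.0968 = 45.2438 − 38.7200 = 6.5238

$6.52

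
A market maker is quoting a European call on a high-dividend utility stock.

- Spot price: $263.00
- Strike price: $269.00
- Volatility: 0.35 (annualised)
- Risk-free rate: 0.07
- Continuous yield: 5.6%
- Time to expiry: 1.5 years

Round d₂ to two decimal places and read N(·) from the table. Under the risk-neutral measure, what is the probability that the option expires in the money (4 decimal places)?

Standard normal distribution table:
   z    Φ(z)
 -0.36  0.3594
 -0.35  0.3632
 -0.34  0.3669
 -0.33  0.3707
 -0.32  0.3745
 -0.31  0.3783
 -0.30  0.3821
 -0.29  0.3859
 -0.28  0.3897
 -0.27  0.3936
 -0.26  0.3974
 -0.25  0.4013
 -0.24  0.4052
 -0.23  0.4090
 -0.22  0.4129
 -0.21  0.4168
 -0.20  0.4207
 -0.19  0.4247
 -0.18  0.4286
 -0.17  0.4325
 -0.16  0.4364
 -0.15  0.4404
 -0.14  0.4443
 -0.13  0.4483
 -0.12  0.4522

T = 1.5;  σ√T = 0.4287
ln(S/K) + (r − q + σ²/2)T = ln(263/269) + (0.07 − 0.056 + 0.35²/2)·1.5 = -0.0226 + 0.1129 = 0.0903
d₁ = 0.0903 / 0.4287 = 0.2107 which rounds to 0.21
d₂ = d₁ − σ√T = 0.2107 − 0.4287 = -0.2180 which rounds to -0.22
Risk-neutral Pr[S_T > K] = N(d₂) = N(-0.22) = 0.4129

0.4129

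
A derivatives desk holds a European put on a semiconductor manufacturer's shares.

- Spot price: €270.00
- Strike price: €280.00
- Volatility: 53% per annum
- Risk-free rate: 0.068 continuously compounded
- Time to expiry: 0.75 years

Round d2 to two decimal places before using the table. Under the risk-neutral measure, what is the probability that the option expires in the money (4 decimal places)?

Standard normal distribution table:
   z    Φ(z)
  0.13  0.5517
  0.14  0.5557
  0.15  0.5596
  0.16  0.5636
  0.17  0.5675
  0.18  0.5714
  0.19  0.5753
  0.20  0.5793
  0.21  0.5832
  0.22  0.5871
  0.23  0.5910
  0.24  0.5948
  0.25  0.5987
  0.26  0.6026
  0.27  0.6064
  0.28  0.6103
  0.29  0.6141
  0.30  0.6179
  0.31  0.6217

0.5793

T = 0.75;  σ√T = 0.4590
d₁ = [ln(270/280) + (0.068 + ½·0.53²)·0.75] / (σ√T) = (-0.0364 + 0.1563) / 0.4590 = 0.2614 ≈ 0.26
d₂ = 0.2614 − 0.4590 = -0.1976 ≈ -0.20
Risk-neutral Pr[S_T < K] = N(−d₂) = N(0.20) = 0.5793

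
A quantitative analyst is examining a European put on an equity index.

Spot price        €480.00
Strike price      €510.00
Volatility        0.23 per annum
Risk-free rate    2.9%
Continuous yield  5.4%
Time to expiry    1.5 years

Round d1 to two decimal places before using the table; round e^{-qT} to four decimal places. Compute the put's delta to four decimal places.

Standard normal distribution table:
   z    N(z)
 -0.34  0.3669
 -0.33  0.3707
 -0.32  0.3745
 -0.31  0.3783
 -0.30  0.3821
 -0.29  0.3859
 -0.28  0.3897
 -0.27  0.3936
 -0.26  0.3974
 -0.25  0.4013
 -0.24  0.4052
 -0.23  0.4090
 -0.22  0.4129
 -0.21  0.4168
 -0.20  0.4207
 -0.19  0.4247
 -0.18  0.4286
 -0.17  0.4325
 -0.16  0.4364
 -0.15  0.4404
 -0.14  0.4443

T = 1.5;  σ√T = 0.2817
d₁ = [ln(480/510) + (0.029 − 0.054 + 0.23²/2)·1.5] / 0.2817 = [-0.0606 + 0.0022] / 0.2817 = -0.2075 → -0.21
N(d₁) = N(-0.21) = 0.4168
Δ_put = e^(−qT)·(N(d₁) − 1) = 0.9222·(0.4168 − 1) = -0.5378

-0.5378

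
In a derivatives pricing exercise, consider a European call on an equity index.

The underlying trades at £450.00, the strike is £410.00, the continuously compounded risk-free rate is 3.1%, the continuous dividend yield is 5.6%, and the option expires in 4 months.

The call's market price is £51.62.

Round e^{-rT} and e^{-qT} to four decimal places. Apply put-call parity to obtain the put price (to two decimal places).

e^(−qT) = e^(−0.056·0.3333) = 0.9815;  e^(−rT) = e^(−0.031·0.3333) = 0.9897
Put-call parity: C − P = S·e^(−qT) − K·e^(−rT) = 450·0.9815 − 410·0.9897 = 441.6750 − 405.7770 = 35.8980
P = C − (C − P) = 51.62 − (35.8980) = 15.7220

£15.72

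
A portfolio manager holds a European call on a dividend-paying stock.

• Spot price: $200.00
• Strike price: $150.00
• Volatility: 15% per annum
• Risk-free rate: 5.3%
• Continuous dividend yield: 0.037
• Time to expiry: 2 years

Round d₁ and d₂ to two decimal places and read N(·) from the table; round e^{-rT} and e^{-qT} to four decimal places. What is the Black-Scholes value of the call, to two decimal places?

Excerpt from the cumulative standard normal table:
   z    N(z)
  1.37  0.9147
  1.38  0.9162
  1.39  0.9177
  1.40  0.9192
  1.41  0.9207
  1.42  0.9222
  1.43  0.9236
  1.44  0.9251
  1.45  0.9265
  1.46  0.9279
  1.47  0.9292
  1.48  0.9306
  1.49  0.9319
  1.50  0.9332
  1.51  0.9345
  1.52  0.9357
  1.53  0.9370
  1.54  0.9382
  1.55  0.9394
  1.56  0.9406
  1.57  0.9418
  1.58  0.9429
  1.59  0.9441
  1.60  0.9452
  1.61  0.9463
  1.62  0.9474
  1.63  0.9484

σ√T = 0.15 × 1.4142 = 0.2121
d₁ = [ln(200/150) + (0.053 − 0.037 + 0.15²/2)·2] / 0.2121 = [0.2877 + 0.0545] / 0.2121 = 1.6131 which rounds to 1.61
d₂ = d₁ − σ√T = 1.6131 − 0.2121 = 1.4009 which rounds to 1.40
exp(−qT) = exp(−0.037·2) = 0.9287;  exp(−rT) = exp(−0.053·2) = 0.8994
C = 200·0.9287·N(1.61) − 150·0.8994·N(1.40) = 200·0.9287·0.9463 − 150·0.8994·0.9192 = 175.7658 − 124.0093 = 51.7565

$51.76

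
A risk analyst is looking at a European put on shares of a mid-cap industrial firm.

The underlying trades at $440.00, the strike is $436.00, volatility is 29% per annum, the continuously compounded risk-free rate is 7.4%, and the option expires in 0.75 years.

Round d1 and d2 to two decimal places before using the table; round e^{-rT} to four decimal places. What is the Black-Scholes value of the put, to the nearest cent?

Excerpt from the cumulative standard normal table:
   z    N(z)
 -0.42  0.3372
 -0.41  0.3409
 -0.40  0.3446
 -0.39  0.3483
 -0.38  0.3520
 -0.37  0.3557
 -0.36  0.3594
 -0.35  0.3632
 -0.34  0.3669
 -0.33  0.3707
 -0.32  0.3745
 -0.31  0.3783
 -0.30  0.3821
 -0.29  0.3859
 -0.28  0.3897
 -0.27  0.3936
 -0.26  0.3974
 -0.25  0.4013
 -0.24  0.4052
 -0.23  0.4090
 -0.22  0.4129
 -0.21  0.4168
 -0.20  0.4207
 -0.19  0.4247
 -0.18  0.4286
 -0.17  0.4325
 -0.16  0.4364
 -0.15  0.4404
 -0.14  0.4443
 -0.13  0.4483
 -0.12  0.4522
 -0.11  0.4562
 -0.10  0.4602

σ√T = 0.29·√0.75 = 0.2511
d₁ = [ln(440/436) + (0.074 + ½·0.29²)·0.75] / (σ√T) = (0.0091 + 0.0870) / 0.2511 = 0.3829 ≈ 0.38
d₂ = 0.3829 − 0.2511 = 0.1318 ≈ 0.13
e^(−rT) = e^(−0.074·0.75) = 0.9460
N(−d₂) = N(-0.13) = 0.4483;  N(−d₁) = N(-0.38) = 0.3520
P = 436·0.9460·0.4483 − 440·0.3520 = 184.9040 − 154.8800 = 30.0240

$30.02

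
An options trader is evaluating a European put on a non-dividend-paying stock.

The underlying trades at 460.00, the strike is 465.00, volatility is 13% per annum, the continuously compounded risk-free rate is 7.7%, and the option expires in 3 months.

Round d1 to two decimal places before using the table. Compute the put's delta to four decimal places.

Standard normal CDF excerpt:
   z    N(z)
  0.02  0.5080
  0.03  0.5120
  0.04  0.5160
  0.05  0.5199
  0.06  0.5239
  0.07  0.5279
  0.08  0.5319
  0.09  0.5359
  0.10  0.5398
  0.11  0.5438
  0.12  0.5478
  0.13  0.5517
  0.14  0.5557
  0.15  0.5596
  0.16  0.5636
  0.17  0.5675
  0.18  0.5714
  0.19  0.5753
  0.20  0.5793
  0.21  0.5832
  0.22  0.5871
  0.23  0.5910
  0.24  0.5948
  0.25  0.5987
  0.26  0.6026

-0.4364

σ√T = 0.13·√0.25 = 0.0650
d₁ = [ln(460/465) + (0.077 + ½·0.13²)·0.25] / (σ√T) = (-0.0108 + 0.0214) / 0.0650 = 0.1623 → 0.16
N(d₁) = N(0.16) = 0.5636
Δ_put = N(d₁) − 1 = 0.5636 − 1 = -0.4364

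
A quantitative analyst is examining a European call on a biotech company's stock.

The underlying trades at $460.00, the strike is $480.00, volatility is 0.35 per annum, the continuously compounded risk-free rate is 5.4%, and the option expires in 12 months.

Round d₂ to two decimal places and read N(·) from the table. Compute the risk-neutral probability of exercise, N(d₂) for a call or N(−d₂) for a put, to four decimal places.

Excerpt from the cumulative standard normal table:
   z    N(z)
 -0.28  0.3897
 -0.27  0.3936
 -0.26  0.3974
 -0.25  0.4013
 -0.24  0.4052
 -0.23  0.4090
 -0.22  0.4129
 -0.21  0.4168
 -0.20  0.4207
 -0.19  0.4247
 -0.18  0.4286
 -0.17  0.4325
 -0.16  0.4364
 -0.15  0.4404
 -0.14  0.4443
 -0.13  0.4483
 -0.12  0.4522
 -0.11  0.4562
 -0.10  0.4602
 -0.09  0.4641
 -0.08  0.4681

σ√T = 0.35·√1 = 0.3500
d₁ = [ln(460/480) + (0.054 + ½·0.35²)·1] / (σ√T) = (-0.0426 + 0.1152) / 0.3500 = 0.2077 → 0.21
d₂ = 0.2077 − 0.3500 = -0.1423 → -0.14
Risk-neutral Pr[S_T > K] = N(d₂) = N(-0.14) = 0.4443

0.4443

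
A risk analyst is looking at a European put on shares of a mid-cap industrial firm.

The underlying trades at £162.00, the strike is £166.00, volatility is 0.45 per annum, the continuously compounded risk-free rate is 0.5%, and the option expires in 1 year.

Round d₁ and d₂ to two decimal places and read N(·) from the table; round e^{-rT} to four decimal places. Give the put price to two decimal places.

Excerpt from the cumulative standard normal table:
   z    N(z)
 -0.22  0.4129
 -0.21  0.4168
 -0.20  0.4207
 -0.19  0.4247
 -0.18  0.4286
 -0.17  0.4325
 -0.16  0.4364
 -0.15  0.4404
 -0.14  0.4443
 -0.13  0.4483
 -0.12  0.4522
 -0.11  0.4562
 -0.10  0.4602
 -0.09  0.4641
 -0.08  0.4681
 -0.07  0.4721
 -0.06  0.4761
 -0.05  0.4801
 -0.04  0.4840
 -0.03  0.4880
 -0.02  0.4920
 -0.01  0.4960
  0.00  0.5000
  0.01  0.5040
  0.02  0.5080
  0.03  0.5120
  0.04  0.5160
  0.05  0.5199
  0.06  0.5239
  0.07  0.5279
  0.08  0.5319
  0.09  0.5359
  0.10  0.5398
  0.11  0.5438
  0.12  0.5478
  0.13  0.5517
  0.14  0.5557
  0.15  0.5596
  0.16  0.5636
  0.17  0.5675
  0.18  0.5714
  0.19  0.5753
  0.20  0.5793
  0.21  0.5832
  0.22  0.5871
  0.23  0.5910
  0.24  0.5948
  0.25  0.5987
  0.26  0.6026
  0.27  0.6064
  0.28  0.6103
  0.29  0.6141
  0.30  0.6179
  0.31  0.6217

σ√T = 0.45 × 1.0000 = 0.4500
d₁ = [ln(162/166) + (0.005 + 0.45²/2)·1] / 0.4500 = [-0.0244 + 0.1063] / 0.4500 = 0.1819 ⇒ 0.18
d₂ = d₁ − σ√T = 0.1819 − 0.4500 = -0.2681 ⇒ -0.27
exp(−rT) = exp(−0.005·1) = 0.9950
P = 166·0.9950·N(0.27) − 162·N(-0.18) = 166·0.9950·0.6064 − 162·0.4286 = 100.1591 − 69.4332 = 30.7259

£30.73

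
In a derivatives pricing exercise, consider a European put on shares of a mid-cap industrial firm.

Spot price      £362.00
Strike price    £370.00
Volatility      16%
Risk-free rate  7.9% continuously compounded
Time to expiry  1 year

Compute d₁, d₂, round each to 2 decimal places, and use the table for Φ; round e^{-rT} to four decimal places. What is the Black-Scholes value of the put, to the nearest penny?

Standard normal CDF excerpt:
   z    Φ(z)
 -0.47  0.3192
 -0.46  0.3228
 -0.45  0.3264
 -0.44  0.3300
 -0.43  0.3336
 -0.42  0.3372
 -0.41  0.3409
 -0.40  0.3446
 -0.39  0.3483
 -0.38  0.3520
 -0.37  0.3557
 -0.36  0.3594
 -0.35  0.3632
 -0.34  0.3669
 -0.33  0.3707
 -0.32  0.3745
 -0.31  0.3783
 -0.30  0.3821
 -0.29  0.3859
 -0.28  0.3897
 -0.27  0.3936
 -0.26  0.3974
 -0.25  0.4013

£13.77

T = 1;  σ√T = 0.1600
d₁ = [ln(362/370) + (0.079 + 0.16²/2)·1] / 0.1600 = [-0.0219 + 0.0918] / 0.1600 = 0.4371 ≈ 0.44
d₂ = d₁ − σ√T = 0.4371 − 0.1600 = 0.2771 ≈ 0.28
exp(−rT) = exp(−0.079·1) = 0.9240
P = 370·0.9240·N(-0.28) − 362·N(-0.44) = 370·0.9240·0.3897 − 362·0.3300 = 133.2306 − 119.4600 = 13.7706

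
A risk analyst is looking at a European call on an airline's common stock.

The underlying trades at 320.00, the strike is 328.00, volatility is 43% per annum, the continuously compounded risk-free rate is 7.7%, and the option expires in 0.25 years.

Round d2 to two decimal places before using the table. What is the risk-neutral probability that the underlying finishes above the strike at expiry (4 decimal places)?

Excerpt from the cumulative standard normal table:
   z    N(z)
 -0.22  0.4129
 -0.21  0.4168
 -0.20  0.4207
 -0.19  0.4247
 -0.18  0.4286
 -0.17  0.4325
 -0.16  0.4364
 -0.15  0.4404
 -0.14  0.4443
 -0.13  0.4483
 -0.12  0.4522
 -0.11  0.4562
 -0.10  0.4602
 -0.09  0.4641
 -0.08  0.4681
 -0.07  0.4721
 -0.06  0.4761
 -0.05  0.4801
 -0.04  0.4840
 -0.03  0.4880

0.4483

σ√T = 0.43 × 0.5000 = 0.2150
ln(S/K) + (r + σ²/2)T = ln(320/328) + (0.077 + 0.43²/2)·0.25 = -0.0247 + 0.0424 = 0.0177
d₁ = 0.0177 / 0.2150 = 0.0822 ⇒ 0.08
d₂ = d₁ − σ√T = 0.0822 − 0.2150 = -0.1328 ⇒ -0.13
Risk-neutral Pr[S_T > K] = N(d₂) = N(-0.13) = 0.4483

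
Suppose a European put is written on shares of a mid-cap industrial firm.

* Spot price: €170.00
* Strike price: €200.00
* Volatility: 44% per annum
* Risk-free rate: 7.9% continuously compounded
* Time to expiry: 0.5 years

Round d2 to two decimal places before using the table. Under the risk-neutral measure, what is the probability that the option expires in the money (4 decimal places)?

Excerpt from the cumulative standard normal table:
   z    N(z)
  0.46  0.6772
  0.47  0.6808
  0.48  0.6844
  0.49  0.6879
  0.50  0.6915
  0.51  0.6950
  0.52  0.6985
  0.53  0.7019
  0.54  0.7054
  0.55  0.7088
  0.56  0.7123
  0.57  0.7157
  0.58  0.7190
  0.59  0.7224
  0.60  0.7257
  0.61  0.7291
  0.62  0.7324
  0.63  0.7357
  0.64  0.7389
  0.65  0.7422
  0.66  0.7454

T = 0.5;  σ√T = 0.3111
d₁ = [ln(170/200) + (0.079 + 0.44²/2)·0.5] / 0.3111 = [-0.1625 + 0.0879] / 0.3111 = -0.2398 ≈ -0.24
d₂ = d₁ − σ√T = -0.2398 − 0.3111 = -0.5510 ≈ -0.55
Risk-neutral Pr[S_T < K] = N(−d₂) = N(0.55) = 0.7088

0.7088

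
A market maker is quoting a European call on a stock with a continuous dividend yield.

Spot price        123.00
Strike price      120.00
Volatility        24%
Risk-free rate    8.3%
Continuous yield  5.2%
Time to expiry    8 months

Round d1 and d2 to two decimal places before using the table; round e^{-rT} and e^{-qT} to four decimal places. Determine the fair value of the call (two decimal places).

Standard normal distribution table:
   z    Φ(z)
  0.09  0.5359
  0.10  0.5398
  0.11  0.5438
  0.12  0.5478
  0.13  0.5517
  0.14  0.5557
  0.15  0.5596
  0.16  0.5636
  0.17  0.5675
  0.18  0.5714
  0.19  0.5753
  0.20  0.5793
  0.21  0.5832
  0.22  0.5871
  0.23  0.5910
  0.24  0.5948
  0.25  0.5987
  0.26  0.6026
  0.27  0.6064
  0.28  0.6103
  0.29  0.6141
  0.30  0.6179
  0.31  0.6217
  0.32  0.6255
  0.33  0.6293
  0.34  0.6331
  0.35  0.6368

12.12

σ√T = 0.24 × 0.8165 = 0.1960
d₁ = [ln(123/120) + (0.083 − 0.052 + ½·0.24²)·0.6667] / (σ√T) = (0.0247 + 0.0399) / 0.1960 = 0.3295 ⇒ 0.33
d₂ = 0.3295 − 0.1960 = 0.1335 ⇒ 0.13
e^(−qT) = e^(−0.052·0.6667) = 0.9659;  e^(−rT) = e^(−0.083·0.6667) = 0.9462
C = 123·0.9659·N(0.33) − 120·0.9462·N(0.13) = 123·0.9659·0.6293 − 120·0.9462·0.5517 = 74.7644 − 62.6422 = 12.1222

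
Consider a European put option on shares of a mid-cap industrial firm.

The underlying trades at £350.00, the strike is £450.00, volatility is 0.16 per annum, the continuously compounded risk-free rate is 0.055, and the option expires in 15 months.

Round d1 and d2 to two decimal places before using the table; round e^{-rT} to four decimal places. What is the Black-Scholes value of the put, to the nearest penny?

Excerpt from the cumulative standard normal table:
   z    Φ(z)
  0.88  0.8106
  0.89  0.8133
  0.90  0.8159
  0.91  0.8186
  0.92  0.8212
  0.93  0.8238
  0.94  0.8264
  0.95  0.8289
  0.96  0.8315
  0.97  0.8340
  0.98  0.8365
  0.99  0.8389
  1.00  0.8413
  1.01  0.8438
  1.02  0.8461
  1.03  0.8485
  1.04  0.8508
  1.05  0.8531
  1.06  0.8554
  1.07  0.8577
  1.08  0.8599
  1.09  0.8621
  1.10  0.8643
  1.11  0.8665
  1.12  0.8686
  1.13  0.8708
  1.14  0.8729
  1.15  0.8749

£75.70

T = 1.25;  σ√T = 0.1789
d₁ = [ln(350/450) + (0.055 + ½·0.16²)·1.25] / (σ√T) = (-0.2513 + 0.0847) / 0.1789 = -0.9311 ≈ -0.93
d₂ = -0.9311 − 0.1789 = -1.1100 ≈ -1.11
exp(−rT) = exp(−0.055·1.25) = 0.9336
N(−d₂) = N(1.11) = 0.8665;  N(−d₁) = N(0.93) = 0.8238
P = 450·0.9336·0.8665 − 350·0.8238 = 364.0340 − 288.3300 = 75.7040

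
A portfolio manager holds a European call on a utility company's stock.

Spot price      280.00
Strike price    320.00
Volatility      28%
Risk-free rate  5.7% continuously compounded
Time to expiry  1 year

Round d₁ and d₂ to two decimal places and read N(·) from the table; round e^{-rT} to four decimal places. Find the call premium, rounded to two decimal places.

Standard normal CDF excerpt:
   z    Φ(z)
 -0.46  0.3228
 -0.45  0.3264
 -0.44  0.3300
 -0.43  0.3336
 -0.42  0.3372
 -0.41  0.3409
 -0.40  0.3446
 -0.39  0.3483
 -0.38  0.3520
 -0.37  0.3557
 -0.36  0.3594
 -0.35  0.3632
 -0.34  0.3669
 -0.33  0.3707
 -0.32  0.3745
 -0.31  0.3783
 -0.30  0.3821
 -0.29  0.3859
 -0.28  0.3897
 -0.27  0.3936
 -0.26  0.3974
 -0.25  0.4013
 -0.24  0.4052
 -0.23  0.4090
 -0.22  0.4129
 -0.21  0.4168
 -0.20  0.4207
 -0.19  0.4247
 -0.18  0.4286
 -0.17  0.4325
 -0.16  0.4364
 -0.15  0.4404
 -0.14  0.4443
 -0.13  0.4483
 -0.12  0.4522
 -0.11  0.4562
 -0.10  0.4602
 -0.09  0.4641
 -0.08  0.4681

22.48

σ√T = 0.28·√1 = 0.2800
ln(S/K) + (r + σ²/2)T = ln(280/320) + (0.057 + 0.28²/2)·1 = -0.1335 + 0.0962 = -0.0373
d₁ = -0.0373 / 0.2800 = -0.1333 ⇒ -0.13
d₂ = d₁ − σ√T = -0.1333 − 0.2800 = -0.4133 ⇒ -0.41
e^(−rT) = e^(−0.057·1) = 0.9446
N(d₁) = N(-0.13) = 0.4483;  N(d₂) = N(-0.41) = 0.3409
C = 280·0.4483 − 320·0.9446·0.3409 = 125.5240 − 103.0445 = 22.4795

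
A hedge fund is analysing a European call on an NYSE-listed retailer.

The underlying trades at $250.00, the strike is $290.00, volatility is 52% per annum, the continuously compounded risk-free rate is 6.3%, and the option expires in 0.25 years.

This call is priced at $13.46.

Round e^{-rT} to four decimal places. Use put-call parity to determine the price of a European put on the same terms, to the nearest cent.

$48.94

e^(−rT) = e^(−0.063·0.25) = 0.9844
Put-call parity: C − P = S − K·e^(−rT) = 250 − 290·0.9844 = 250 − 285.4760 = -35.4760
P = C − (C − P) = 13.46 − (-35.4760) = 48.9360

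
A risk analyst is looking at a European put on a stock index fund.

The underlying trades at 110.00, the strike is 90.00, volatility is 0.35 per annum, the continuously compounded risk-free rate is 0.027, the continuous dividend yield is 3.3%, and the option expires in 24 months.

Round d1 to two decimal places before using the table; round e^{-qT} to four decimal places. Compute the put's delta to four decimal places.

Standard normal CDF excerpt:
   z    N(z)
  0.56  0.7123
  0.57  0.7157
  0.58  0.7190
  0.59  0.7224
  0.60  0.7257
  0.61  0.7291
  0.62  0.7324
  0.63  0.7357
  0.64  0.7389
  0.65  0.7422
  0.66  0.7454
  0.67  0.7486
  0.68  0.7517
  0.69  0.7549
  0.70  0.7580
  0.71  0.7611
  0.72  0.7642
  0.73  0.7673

σ√T = 0.35 × 1.4142 = 0.4950
ln(S/K) + (r − q + σ²/2)T = ln(110/90) + (0.027 − 0.033 + 0.35²/2)·2 = 0.2007 + 0.1105 = 0.3112
d₁ = 0.3112 / 0.4950 = 0.6287 ≈ 0.63
N(d₁) = N(0.63) = 0.7357
Δ_put = exp(−qT)·(N(d₁) − 1) = 0.9361·(0.7357 − 1) = -0.2474

-0.2474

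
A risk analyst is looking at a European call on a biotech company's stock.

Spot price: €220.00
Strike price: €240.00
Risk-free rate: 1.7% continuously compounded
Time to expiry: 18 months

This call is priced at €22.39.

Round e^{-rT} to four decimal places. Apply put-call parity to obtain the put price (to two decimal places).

e^(−rT) = e^(−0.017·1.5) = 0.9748
Put-call parity: C − P = S − K·e^(−rT) = 220 − 240·0.9748 = 220 − 233.9520 = -13.9520
P = C − (C − P) = 22.39 − (-13.9520) = 36.3420

€36.34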